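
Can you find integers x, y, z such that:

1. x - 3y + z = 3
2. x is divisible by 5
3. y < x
Yes

Take x = 0, y = -1, z = 0. Substituting into each constraint:
  (1) 0 - 3(-1) + 0 = 3 ✓
  (2) 0 = 5 × 0, remainder 0 ✓
  (3) -1 < 0 ✓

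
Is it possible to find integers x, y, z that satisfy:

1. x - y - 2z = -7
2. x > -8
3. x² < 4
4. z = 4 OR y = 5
Yes

Take x = 0, y = 5, z = 1. Substituting into each constraint:
  (1) 0 + (-5) - 2(1) = -7 ✓
  (2) 0 > -8 ✓
  (3) x² = (0)² = 0, and 0 < 4 ✓
  (4) y = 5, target 5 ✓ (second branch holds)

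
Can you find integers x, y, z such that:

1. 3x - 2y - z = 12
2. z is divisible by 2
Yes

Take x = 0, y = -6, z = 0. Substituting into each constraint:
  (1) 3(0) - 2(-6) + 0 = 12 ✓
  (2) 0 = 2 × 0, remainder 0 ✓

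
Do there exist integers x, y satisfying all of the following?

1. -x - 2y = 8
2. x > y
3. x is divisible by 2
Yes

Take x = 0, y = -4. Substituting into each constraint:
  (1) 0 - 2(-4) = 8 ✓
  (2) 0 > -4 ✓
  (3) 0 = 2 × 0, remainder 0 ✓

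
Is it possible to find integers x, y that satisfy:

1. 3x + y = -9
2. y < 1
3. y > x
Yes

Take x = -3, y = 0. Substituting into each constraint:
  (1) 3(-3) + 0 = -9 ✓
  (2) 0 < 1 ✓
  (3) 0 > -3 ✓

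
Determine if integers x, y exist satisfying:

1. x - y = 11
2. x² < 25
Yes

Take x = 0, y = -11. Substituting into each constraint:
  (1) 0 + 11 = 11 ✓
  (2) x² = (0)² = 0, and 0 < 25 ✓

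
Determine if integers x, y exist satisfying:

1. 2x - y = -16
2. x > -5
Yes

Take x = 0, y = 16. Substituting into each constraint:
  (1) 2(0) + (-16) = -16 ✓
  (2) 0 > -5 ✓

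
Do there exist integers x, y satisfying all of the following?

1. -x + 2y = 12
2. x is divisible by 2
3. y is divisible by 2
Yes

Take x = 0, y = 6. Substituting into each constraint:
  (1) 0 + 2(6) = 12 ✓
  (2) 0 = 2 × 0, remainder 0 ✓
  (3) 6 = 2 × 3, remainder 0 ✓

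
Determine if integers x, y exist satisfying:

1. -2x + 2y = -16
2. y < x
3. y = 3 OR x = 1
Yes

Take x = 1, y = -7. Substituting into each constraint:
  (1) -2(1) + 2(-7) = -16 ✓
  (2) -7 < 1 ✓
  (3) x = 1, target 1 ✓ (second branch holds)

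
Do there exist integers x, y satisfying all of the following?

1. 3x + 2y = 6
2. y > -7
Yes

Take x = 0, y = 3. Substituting into each constraint:
  (1) 3(0) + 2(3) = 6 ✓
  (2) 3 > -7 ✓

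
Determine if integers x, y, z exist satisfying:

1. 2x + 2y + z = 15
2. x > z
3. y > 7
Yes

Take x = 0, y = 8, z = -1. Substituting into each constraint:
  (1) 2(0) + 2(8) + (-1) = 15 ✓
  (2) 0 > -1 ✓
  (3) 8 > 7 ✓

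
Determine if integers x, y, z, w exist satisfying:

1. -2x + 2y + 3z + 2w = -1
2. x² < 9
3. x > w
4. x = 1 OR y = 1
Yes

Take x = 0, y = 1, z = 1, w = -3. Substituting into each constraint:
  (1) -2(0) + 2(1) + 3(1) + 2(-3) = -1 ✓
  (2) x² = (0)² = 0, and 0 < 9 ✓
  (3) 0 > -3 ✓
  (4) y = 1, target 1 ✓ (second branch holds)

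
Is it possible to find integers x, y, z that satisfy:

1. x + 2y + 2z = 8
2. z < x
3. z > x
No

A contradictory subset is {z < x, z > x}. No integer assignment can satisfy these jointly:

  - z < x: bounds one variable relative to another variable
  - z > x: bounds one variable relative to another variable

Direct contradiction: x > z and z > x cannot both hold.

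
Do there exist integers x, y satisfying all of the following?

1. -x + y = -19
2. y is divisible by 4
Yes

Take x = 19, y = 0. Substituting into each constraint:
  (1) (-19) + 0 = -19 ✓
  (2) 0 = 4 × 0, remainder 0 ✓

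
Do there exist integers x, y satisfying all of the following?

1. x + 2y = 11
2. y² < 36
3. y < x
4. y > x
No

A contradictory subset is {y < x, y > x}. No integer assignment can satisfy these jointly:

  - y < x: bounds one variable relative to another variable
  - y > x: bounds one variable relative to another variable

Direct contradiction: x > y and y > x cannot both hold.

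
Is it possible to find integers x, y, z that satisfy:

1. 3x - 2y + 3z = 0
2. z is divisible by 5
Yes

Take x = 0, y = 0, z = 0. Substituting into each constraint:
  (1) 3(0) - 2(0) + 3(0) = 0 ✓
  (2) 0 = 5 × 0, remainder 0 ✓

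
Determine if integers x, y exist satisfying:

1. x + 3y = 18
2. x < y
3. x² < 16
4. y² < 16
No

A contradictory subset is {x + 3y = 18, x < y, y² < 16}. No integer assignment can satisfy these jointly:

  - x + 3y = 18: is a linear equation tying the variables together
  - x < y: bounds one variable relative to another variable
  - y² < 16: restricts y to |y| ≤ 3

Propagating the comparison: x < y and y ≤ 3 give x ≤ 2. Range argument: with x ∈ [−∞, 2], y ∈ [-3, 3], the left side of the equation is at most 11, but the right side is 18 > 11. No integer solution exists.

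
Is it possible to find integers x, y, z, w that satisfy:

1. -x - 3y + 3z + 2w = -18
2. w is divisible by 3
Yes

Take x = 0, y = 0, z = -6, w = 0. Substituting into each constraint:
  (1) 0 - 3(0) + 3(-6) + 2(0) = -18 ✓
  (2) 0 = 3 × 0, remainder 0 ✓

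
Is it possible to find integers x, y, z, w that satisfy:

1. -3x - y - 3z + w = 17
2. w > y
Yes

Take x = -5, y = -2, z = 0, w = 0. Substituting into each constraint:
  (1) -3(-5) + 2 - 3(0) + 0 = 17 ✓
  (2) 0 > -2 ✓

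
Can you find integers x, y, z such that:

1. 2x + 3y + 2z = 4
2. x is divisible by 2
Yes

Take x = 0, y = 0, z = 2. Substituting into each constraint:
  (1) 2(0) + 3(0) + 2(2) = 4 ✓
  (2) 0 = 2 × 0, remainder 0 ✓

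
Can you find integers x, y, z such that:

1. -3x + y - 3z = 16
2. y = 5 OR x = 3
Yes

Take x = 3, y = 1, z = -8. Substituting into each constraint:
  (1) -3(3) + 1 - 3(-8) = 16 ✓
  (2) x = 3, target 3 ✓ (second branch holds)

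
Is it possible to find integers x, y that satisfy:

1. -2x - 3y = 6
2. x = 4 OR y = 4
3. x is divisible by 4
No

The full constraint system is jointly infeasible over the integers. Each constraint and what it forces:

  - -2x - 3y = 6: is a linear equation tying the variables together
  - x = 4 OR y = 4: forces a choice: either x = 4 or y = 4
  - x is divisible by 4: restricts x to multiples of 4

Split on the disjunction (x = 4 OR y = 4):
  • If x = 4: with x = 4, every remaining term of the linear equation is divisible by 3, so the left side is ≡ 0 (mod 3); but the right side 14 ≡ 2 (mod 3). No integers can satisfy it.
  • If y = 4: with y = 4, writing x = 4x', every remaining term of the linear equation is divisible by 8, so the left side is ≡ 0 (mod 8); but the right side 18 ≡ 2 (mod 8). No integers can satisfy it.
Both branches are infeasible, so the system has no integer solution.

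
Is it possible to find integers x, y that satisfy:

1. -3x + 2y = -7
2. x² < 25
Yes

Take x = 1, y = -2. Substituting into each constraint:
  (1) -3(1) + 2(-2) = -7 ✓
  (2) x² = (1)² = 1, and 1 < 25 ✓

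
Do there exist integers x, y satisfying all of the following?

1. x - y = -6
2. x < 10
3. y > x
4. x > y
No

A contradictory subset is {y > x, x > y}. No integer assignment can satisfy these jointly:

  - y > x: bounds one variable relative to another variable
  - x > y: bounds one variable relative to another variable

Direct contradiction: y > x and x > y cannot both hold.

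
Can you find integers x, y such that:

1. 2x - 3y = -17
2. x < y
Yes

Take x = 14, y = 15. Substituting into each constraint:
  (1) 2(14) - 3(15) = -17 ✓
  (2) 14 < 15 ✓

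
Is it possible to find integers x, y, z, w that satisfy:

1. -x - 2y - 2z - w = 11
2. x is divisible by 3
Yes

Take x = 0, y = -6, z = 0, w = 1. Substituting into each constraint:
  (1) 0 - 2(-6) - 2(0) + (-1) = 11 ✓
  (2) 0 = 3 × 0, remainder 0 ✓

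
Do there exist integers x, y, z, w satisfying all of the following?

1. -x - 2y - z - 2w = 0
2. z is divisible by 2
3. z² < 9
Yes

Take x = 0, y = 0, z = 0, w = 0. Substituting into each constraint:
  (1) 0 - 2(0) + 0 - 2(0) = 0 ✓
  (2) 0 = 2 × 0, remainder 0 ✓
  (3) z² = (0)² = 0, and 0 < 9 ✓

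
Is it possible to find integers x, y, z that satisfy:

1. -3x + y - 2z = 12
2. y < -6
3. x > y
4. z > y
Yes

Take x = -5, y = -7, z = -2. Substituting into each constraint:
  (1) -3(-5) + (-7) - 2(-2) = 12 ✓
  (2) -7 < -6 ✓
  (3) -5 > -7 ✓
  (4) -2 > -7 ✓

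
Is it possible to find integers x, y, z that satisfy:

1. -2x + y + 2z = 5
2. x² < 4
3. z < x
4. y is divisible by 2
No

A contradictory subset is {-2x + y + 2z = 5, y is divisible by 2}. No integer assignment can satisfy these jointly:

  - -2x + y + 2z = 5: is a linear equation tying the variables together
  - y is divisible by 2: restricts y to multiples of 2

Modular obstruction: writing y = 2y', every remaining term of the linear equation is divisible by 2, so the left side is ≡ 0 (mod 2); but the right side 5 ≡ 1 (mod 2). No integers can satisfy it.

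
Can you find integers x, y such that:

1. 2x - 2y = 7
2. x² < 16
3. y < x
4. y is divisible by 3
No

Even the single constraint (2x - 2y = 7) is infeasible over the integers.

  - 2x - 2y = 7: every term on the left is divisible by 2, so the LHS ≡ 0 (mod 2), but the RHS 7 is not — no integer solution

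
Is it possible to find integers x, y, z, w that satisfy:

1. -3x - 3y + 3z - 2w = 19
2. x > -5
Yes

Take x = -4, y = 0, z = 1, w = -2. Substituting into each constraint:
  (1) -3(-4) - 3(0) + 3(1) - 2(-2) = 19 ✓
  (2) -4 > -5 ✓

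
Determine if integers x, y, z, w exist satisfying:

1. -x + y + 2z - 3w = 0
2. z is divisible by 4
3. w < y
Yes

Take x = 3, y = 0, z = 0, w = -1. Substituting into each constraint:
  (1) (-3) + 0 + 2(0) - 3(-1) = 0 ✓
  (2) 0 = 4 × 0, remainder 0 ✓
  (3) -1 < 0 ✓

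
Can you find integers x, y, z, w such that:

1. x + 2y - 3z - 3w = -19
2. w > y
Yes

Take x = -16, y = 0, z = 0, w = 1. Substituting into each constraint:
  (1) (-16) + 2(0) - 3(0) - 3(1) = -19 ✓
  (2) 1 > 0 ✓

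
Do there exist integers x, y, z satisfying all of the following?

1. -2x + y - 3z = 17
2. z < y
Yes

Take x = -8, y = 1, z = 0. Substituting into each constraint:
  (1) -2(-8) + 1 - 3(0) = 17 ✓
  (2) 0 < 1 ✓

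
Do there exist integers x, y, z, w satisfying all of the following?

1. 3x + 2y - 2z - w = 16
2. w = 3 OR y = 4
Yes

Take x = -1, y = 0, z = -11, w = 3. Substituting into each constraint:
  (1) 3(-1) + 2(0) - 2(-11) + (-3) = 16 ✓
  (2) w = 3, target 3 ✓ (first branch holds)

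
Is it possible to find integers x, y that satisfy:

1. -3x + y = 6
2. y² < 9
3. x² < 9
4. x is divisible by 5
No

A contradictory subset is {-3x + y = 6, y² < 9, x is divisible by 5}. No integer assignment can satisfy these jointly:

  - -3x + y = 6: is a linear equation tying the variables together
  - y² < 9: restricts y to |y| ≤ 2
  - x is divisible by 5: restricts x to multiples of 5

The bounds confine y to {-2, -1, 0, 1, 2}. For each value, substitute into the equation:
  • y = -2: the equation gives -3x = 8, so x would not be an integer.
  • y = -1: the equation gives -3x = 7, so x would not be an integer.
  • y = 0: the equation forces x = -2, but 5 does not divide -2.
  • y = 1: the equation gives -3x = 5, so x would not be an integer.
  • y = 2: the equation gives -3x = 4, so x would not be an integer.
Every case fails, so no integer solution exists.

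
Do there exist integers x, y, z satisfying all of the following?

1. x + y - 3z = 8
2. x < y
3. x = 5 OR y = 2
Yes

Take x = 5, y = 6, z = 1. Substituting into each constraint:
  (1) 5 + 6 - 3(1) = 8 ✓
  (2) 5 < 6 ✓
  (3) x = 5, target 5 ✓ (first branch holds)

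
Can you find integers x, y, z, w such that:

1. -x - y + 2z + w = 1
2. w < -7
Yes

Take x = 0, y = -9, z = 0, w = -8. Substituting into each constraint:
  (1) 0 + 9 + 2(0) + (-8) = 1 ✓
  (2) -8 < -7 ✓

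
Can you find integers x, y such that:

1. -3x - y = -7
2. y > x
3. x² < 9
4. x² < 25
Yes

Take x = 1, y = 4. Substituting into each constraint:
  (1) -3(1) + (-4) = -7 ✓
  (2) 4 > 1 ✓
  (3) x² = (1)² = 1, and 1 < 9 ✓
  (4) x² = (1)² = 1, and 1 < 25 ✓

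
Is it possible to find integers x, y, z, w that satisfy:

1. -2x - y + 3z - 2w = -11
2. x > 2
Yes

Take x = 3, y = 5, z = 0, w = 0. Substituting into each constraint:
  (1) -2(3) + (-5) + 3(0) - 2(0) = -11 ✓
  (2) 3 > 2 ✓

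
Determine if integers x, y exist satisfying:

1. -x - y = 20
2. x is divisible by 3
Yes

Take x = 0, y = -20. Substituting into each constraint:
  (1) 0 + 20 = 20 ✓
  (2) 0 = 3 × 0, remainder 0 ✓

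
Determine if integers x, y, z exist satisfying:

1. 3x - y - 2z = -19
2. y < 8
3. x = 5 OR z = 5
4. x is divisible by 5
Yes

Take x = -5, y = -6, z = 5. Substituting into each constraint:
  (1) 3(-5) + 6 - 2(5) = -19 ✓
  (2) -6 < 8 ✓
  (3) z = 5, target 5 ✓ (second branch holds)
  (4) -5 = 5 × -1, remainder 0 ✓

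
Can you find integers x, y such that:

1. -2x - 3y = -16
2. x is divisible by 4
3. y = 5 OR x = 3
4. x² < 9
No

A contradictory subset is {-2x - 3y = -16, y = 5 OR x = 3, x² < 9}. No integer assignment can satisfy these jointly:

  - -2x - 3y = -16: is a linear equation tying the variables together
  - y = 5 OR x = 3: forces a choice: either y = 5 or x = 3
  - x² < 9: restricts x to |x| ≤ 2

Split on the disjunction (y = 5 OR x = 3):
  • If y = 5: with y = 5, every remaining term of the linear equation is divisible by 2, so the left side is ≡ 0 (mod 2); but the right side -1 ≡ 1 (mod 2). No integers can satisfy it.
  • If x = 3: this contradicts x² < 9, which requires |x| ≤ 2.
Both branches are infeasible, so the system has no integer solution.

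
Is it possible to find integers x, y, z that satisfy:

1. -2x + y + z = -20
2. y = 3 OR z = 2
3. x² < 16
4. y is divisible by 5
Yes

Take x = 1, y = -20, z = 2. Substituting into each constraint:
  (1) -2(1) + (-20) + 2 = -20 ✓
  (2) z = 2, target 2 ✓ (second branch holds)
  (3) x² = (1)² = 1, and 1 < 16 ✓
  (4) -20 = 5 × -4, remainder 0 ✓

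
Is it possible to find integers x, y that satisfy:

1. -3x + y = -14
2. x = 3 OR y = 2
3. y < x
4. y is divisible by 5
Yes

Take x = 3, y = -5. Substituting into each constraint:
  (1) -3(3) + (-5) = -14 ✓
  (2) x = 3, target 3 ✓ (first branch holds)
  (3) -5 < 3 ✓
  (4) -5 = 5 × -1, remainder 0 ✓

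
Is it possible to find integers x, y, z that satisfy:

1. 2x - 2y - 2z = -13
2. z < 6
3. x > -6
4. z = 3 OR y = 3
No

Even the single constraint (2x - 2y - 2z = -13) is infeasible over the integers.

  - 2x - 2y - 2z = -13: every term on the left is divisible by 2, so the LHS ≡ 0 (mod 2), but the RHS -13 is not — no integer solution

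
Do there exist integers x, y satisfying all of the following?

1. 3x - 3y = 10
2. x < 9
No

Even the single constraint (3x - 3y = 10) is infeasible over the integers.

  - 3x - 3y = 10: every term on the left is divisible by 3, so the LHS ≡ 0 (mod 3), but the RHS 10 is not — no integer solution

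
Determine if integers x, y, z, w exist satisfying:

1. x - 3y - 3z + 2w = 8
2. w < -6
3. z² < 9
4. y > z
Yes

Take x = 25, y = 1, z = 0, w = -7. Substituting into each constraint:
  (1) 25 - 3(1) - 3(0) + 2(-7) = 8 ✓
  (2) -7 < -6 ✓
  (3) z² = (0)² = 0, and 0 < 9 ✓
  (4) 1 > 0 ✓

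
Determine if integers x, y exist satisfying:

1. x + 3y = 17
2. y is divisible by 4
Yes

Take x = 17, y = 0. Substituting into each constraint:
  (1) 17 + 3(0) = 17 ✓
  (2) 0 = 4 × 0, remainder 0 ✓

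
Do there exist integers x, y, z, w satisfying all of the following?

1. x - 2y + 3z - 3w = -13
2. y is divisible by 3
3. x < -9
Yes

Take x = -10, y = 0, z = 0, w = 1. Substituting into each constraint:
  (1) (-10) - 2(0) + 3(0) - 3(1) = -13 ✓
  (2) 0 = 3 × 0, remainder 0 ✓
  (3) -10 < -9 ✓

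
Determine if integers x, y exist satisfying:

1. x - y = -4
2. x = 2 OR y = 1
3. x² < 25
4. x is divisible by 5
No

A contradictory subset is {x - y = -4, x = 2 OR y = 1, x is divisible by 5}. No integer assignment can satisfy these jointly:

  - x - y = -4: is a linear equation tying the variables together
  - x = 2 OR y = 1: forces a choice: either x = 2 or y = 1
  - x is divisible by 5: restricts x to multiples of 5

Split on the disjunction (x = 2 OR y = 1):
  • If x = 2: this contradicts the divisibility constraint — 2 is not a multiple of 5.
  • If y = 1: with y = 1, writing x = 5x', every remaining term of the linear equation is divisible by 5, so the left side is ≡ 0 (mod 5); but the right side -3 ≡ 2 (mod 5). No integers can satisfy it.
Both branches are infeasible, so the system has no integer solution.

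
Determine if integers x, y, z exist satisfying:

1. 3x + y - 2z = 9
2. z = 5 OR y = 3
Yes

Take x = 0, y = 19, z = 5. Substituting into each constraint:
  (1) 3(0) + 19 - 2(5) = 9 ✓
  (2) z = 5, target 5 ✓ (first branch holds)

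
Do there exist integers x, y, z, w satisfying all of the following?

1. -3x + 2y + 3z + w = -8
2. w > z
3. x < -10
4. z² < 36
Yes

Take x = -11, y = -19, z = -1, w = 0. Substituting into each constraint:
  (1) -3(-11) + 2(-19) + 3(-1) + 0 = -8 ✓
  (2) 0 > -1 ✓
  (3) -11 < -10 ✓
  (4) z² = (-1)² = 1, and 1 < 36 ✓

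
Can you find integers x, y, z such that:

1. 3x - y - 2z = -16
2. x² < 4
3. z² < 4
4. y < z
No

The full constraint system is jointly infeasible over the integers. Each constraint and what it forces:

  - 3x - y - 2z = -16: is a linear equation tying the variables together
  - x² < 4: restricts x to |x| ≤ 1
  - z² < 4: restricts z to |z| ≤ 1
  - y < z: bounds one variable relative to another variable

Propagating the comparison: y < z and z ≤ 1 give y ≤ 0. Range argument: with x ∈ [-1, 1], y ∈ [−∞, 0], z ∈ [-1, 1], the left side of the equation is at least -5, but the right side is -16 < -5. No integer solution exists.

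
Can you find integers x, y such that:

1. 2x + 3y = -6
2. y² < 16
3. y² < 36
Yes

Take x = 0, y = -2. Substituting into each constraint:
  (1) 2(0) + 3(-2) = -6 ✓
  (2) y² = (-2)² = 4, and 4 < 16 ✓
  (3) y² = (-2)² = 4, and 4 < 36 ✓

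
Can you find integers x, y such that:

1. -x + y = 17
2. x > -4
Yes

Take x = -3, y = 14. Substituting into each constraint:
  (1) 3 + 14 = 17 ✓
  (2) -3 > -4 ✓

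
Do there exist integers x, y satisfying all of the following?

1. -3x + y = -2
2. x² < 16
Yes

Take x = 0, y = -2. Substituting into each constraint:
  (1) -3(0) + (-2) = -2 ✓
  (2) x² = (0)² = 0, and 0 < 16 ✓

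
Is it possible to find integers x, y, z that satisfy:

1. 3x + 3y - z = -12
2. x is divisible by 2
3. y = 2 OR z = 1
Yes

Take x = -6, y = 2, z = 0. Substituting into each constraint:
  (1) 3(-6) + 3(2) + 0 = -12 ✓
  (2) -6 = 2 × -3, remainder 0 ✓
  (3) y = 2, target 2 ✓ (first branch holds)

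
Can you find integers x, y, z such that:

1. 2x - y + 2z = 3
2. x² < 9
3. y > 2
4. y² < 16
Yes

Take x = 0, y = 3, z = 3. Substituting into each constraint:
  (1) 2(0) + (-3) + 2(3) = 3 ✓
  (2) x² = (0)² = 0, and 0 < 9 ✓
  (3) 3 > 2 ✓
  (4) y² = (3)² = 9, and 9 < 16 ✓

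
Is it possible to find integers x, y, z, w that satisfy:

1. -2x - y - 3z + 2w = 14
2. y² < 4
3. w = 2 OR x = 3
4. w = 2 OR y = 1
Yes

Take x = -5, y = 0, z = 0, w = 2. Substituting into each constraint:
  (1) -2(-5) + 0 - 3(0) + 2(2) = 14 ✓
  (2) y² = (0)² = 0, and 0 < 4 ✓
  (3) w = 2, target 2 ✓ (first branch holds)
  (4) w = 2, target 2 ✓ (first branch holds)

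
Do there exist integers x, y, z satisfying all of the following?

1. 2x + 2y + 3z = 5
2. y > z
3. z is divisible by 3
Yes

Take x = -1, y = 8, z = -3. Substituting into each constraint:
  (1) 2(-1) + 2(8) + 3(-3) = 5 ✓
  (2) 8 > -3 ✓
  (3) -3 = 3 × -1, remainder 0 ✓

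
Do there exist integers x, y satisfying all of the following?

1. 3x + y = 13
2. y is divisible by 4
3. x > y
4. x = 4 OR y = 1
No

The full constraint system is jointly infeasible over the integers. Each constraint and what it forces:

  - 3x + y = 13: is a linear equation tying the variables together
  - y is divisible by 4: restricts y to multiples of 4
  - x > y: bounds one variable relative to another variable
  - x = 4 OR y = 1: forces a choice: either x = 4 or y = 1

Split on the disjunction (x = 4 OR y = 1):
  • If x = 4: with x = 4, writing y = 4y', every remaining term of the linear equation is divisible by 4, so the left side is ≡ 0 (mod 4); but the right side 1 ≡ 1 (mod 4). No integers can satisfy it.
  • If y = 1: this contradicts the divisibility constraint — 1 is not a multiple of 4.
Both branches are infeasible, so the system has no integer solution.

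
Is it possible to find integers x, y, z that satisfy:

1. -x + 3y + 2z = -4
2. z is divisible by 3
Yes

Take x = 1, y = -1, z = 0. Substituting into each constraint:
  (1) (-1) + 3(-1) + 2(0) = -4 ✓
  (2) 0 = 3 × 0, remainder 0 ✓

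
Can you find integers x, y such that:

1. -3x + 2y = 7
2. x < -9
Yes

Take x = -11, y = -13. Substituting into each constraint:
  (1) -3(-11) + 2(-13) = 7 ✓
  (2) -11 < -9 ✓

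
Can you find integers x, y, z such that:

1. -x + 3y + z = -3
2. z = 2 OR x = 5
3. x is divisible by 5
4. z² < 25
Yes

Take x = -10, y = -5, z = 2. Substituting into each constraint:
  (1) 10 + 3(-5) + 2 = -3 ✓
  (2) z = 2, target 2 ✓ (first branch holds)
  (3) -10 = 5 × -2, remainder 0 ✓
  (4) z² = (2)² = 4, and 4 < 25 ✓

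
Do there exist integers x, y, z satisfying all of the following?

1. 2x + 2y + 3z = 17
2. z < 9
Yes

Take x = 0, y = 7, z = 1. Substituting into each constraint:
  (1) 2(0) + 2(7) + 3(1) = 17 ✓
  (2) 1 < 9 ✓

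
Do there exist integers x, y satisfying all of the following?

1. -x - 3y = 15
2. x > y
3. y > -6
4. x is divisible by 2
Yes

Take x = 0, y = -5. Substituting into each constraint:
  (1) 0 - 3(-5) = 15 ✓
  (2) 0 > -5 ✓
  (3) -5 > -6 ✓
  (4) 0 = 2 × 0, remainder 0 ✓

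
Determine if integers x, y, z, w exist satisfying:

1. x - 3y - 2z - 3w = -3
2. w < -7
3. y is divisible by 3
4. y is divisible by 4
Yes

Take x = 1, y = 0, z = 14, w = -8. Substituting into each constraint:
  (1) 1 - 3(0) - 2(14) - 3(-8) = -3 ✓
  (2) -8 < -7 ✓
  (3) 0 = 3 × 0, remainder 0 ✓
  (4) 0 = 4 × 0, remainder 0 ✓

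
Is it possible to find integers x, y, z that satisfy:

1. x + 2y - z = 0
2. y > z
Yes

Take x = -2, y = 1, z = 0. Substituting into each constraint:
  (1) (-2) + 2(1) + 0 = 0 ✓
  (2) 1 > 0 ✓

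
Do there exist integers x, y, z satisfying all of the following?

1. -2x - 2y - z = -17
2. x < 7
Yes

Take x = 0, y = 8, z = 1. Substituting into each constraint:
  (1) -2(0) - 2(8) + (-1) = -17 ✓
  (2) 0 < 7 ✓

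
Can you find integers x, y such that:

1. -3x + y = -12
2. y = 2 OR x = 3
Yes

Take x = 3, y = -3. Substituting into each constraint:
  (1) -3(3) + (-3) = -12 ✓
  (2) x = 3, target 3 ✓ (second branch holds)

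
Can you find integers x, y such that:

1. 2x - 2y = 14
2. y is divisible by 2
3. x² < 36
Yes

Take x = 5, y = -2. Substituting into each constraint:
  (1) 2(5) - 2(-2) = 14 ✓
  (2) -2 = 2 × -1, remainder 0 ✓
  (3) x² = (5)² = 25, and 25 < 36 ✓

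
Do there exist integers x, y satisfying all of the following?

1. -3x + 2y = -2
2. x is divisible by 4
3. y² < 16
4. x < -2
No

A contradictory subset is {-3x + 2y = -2, y² < 16, x < -2}. No integer assignment can satisfy these jointly:

  - -3x + 2y = -2: is a linear equation tying the variables together
  - y² < 16: restricts y to |y| ≤ 3
  - x < -2: bounds one variable relative to a constant

Range argument: with x ∈ [−∞, -3], y ∈ [-3, 3], the left side of the equation is at least 3, but the right side is -2 < 3. No integer solution exists.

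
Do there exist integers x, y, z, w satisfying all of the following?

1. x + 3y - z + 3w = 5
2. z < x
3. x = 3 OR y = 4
Yes

Take x = 3, y = 1, z = 1, w = 0. Substituting into each constraint:
  (1) 3 + 3(1) + (-1) + 3(0) = 5 ✓
  (2) 1 < 3 ✓
  (3) x = 3, target 3 ✓ (first branch holds)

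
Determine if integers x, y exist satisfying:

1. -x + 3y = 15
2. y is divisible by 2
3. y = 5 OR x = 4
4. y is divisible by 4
No

A contradictory subset is {-x + 3y = 15, y is divisible by 2, y = 5 OR x = 4}. No integer assignment can satisfy these jointly:

  - -x + 3y = 15: is a linear equation tying the variables together
  - y is divisible by 2: restricts y to multiples of 2
  - y = 5 OR x = 4: forces a choice: either y = 5 or x = 4

Split on the disjunction (y = 5 OR x = 4):
  • If y = 5: this contradicts the divisibility constraint — 5 is not a multiple of 2.
  • If x = 4: with x = 4, writing y = 2y', every remaining term of the linear equation is divisible by 6, so the left side is ≡ 0 (mod 6); but the right side 19 ≡ 1 (mod 6). No integers can satisfy it.
Both branches are infeasible, so the system has no integer solution.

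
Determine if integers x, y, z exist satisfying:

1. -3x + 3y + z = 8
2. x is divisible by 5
Yes

Take x = 0, y = 0, z = 8. Substituting into each constraint:
  (1) -3(0) + 3(0) + 8 = 8 ✓
  (2) 0 = 5 × 0, remainder 0 ✓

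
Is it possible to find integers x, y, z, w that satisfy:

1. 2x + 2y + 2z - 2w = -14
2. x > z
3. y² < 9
Yes

Take x = 1, y = 0, z = 0, w = 8. Substituting into each constraint:
  (1) 2(1) + 2(0) + 2(0) - 2(8) = -14 ✓
  (2) 1 > 0 ✓
  (3) y² = (0)² = 0, and 0 < 9 ✓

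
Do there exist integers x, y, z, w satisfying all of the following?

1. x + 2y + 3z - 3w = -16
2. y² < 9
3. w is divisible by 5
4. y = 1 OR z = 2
Yes

Take x = 0, y = 1, z = -6, w = 0. Substituting into each constraint:
  (1) 0 + 2(1) + 3(-6) - 3(0) = -16 ✓
  (2) y² = (1)² = 1, and 1 < 9 ✓
  (3) 0 = 5 × 0, remainder 0 ✓
  (4) y = 1, target 1 ✓ (first branch holds)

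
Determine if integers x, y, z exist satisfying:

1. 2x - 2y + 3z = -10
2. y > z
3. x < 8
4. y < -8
Yes

Take x = 1, y = -9, z = -10. Substituting into each constraint:
  (1) 2(1) - 2(-9) + 3(-10) = -10 ✓
  (2) -9 > -10 ✓
  (3) 1 < 8 ✓
  (4) -9 < -8 ✓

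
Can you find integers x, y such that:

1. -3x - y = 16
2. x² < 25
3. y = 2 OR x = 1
Yes

Take x = 1, y = -19. Substituting into each constraint:
  (1) -3(1) + 19 = 16 ✓
  (2) x² = (1)² = 1, and 1 < 25 ✓
  (3) x = 1, target 1 ✓ (second branch holds)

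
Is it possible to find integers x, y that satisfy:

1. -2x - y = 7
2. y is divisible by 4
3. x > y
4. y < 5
No

A contradictory subset is {-2x - y = 7, y is divisible by 4}. No integer assignment can satisfy these jointly:

  - -2x - y = 7: is a linear equation tying the variables together
  - y is divisible by 4: restricts y to multiples of 4

Modular obstruction: writing y = 4y', every remaining term of the linear equation is divisible by 2, so the left side is ≡ 0 (mod 2); but the right side 7 ≡ 1 (mod 2). No integers can satisfy it.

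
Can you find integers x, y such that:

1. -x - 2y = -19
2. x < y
Yes

Take x = 5, y = 7. Substituting into each constraint:
  (1) (-5) - 2(7) = -19 ✓
  (2) 5 < 7 ✓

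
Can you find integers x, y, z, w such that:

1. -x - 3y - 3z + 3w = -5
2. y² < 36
Yes

Take x = 2, y = 1, z = 0, w = 0. Substituting into each constraint:
  (1) (-2) - 3(1) - 3(0) + 3(0) = -5 ✓
  (2) y² = (1)² = 1, and 1 < 36 ✓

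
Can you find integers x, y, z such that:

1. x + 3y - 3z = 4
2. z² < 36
Yes

Take x = 1, y = 0, z = -1. Substituting into each constraint:
  (1) 1 + 3(0) - 3(-1) = 4 ✓
  (2) z² = (-1)² = 1, and 1 < 36 ✓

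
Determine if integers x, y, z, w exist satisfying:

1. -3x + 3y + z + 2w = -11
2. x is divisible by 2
Yes

Take x = 0, y = 0, z = -11, w = 0. Substituting into each constraint:
  (1) -3(0) + 3(0) + (-11) + 2(0) = -11 ✓
  (2) 0 = 2 × 0, remainder 0 ✓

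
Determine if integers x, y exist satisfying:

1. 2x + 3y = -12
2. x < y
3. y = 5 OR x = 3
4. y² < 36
No

A contradictory subset is {2x + 3y = -12, x < y, y = 5 OR x = 3}. No integer assignment can satisfy these jointly:

  - 2x + 3y = -12: is a linear equation tying the variables together
  - x < y: bounds one variable relative to another variable
  - y = 5 OR x = 3: forces a choice: either y = 5 or x = 3

Split on the disjunction (y = 5 OR x = 3):
  • If y = 5: with y = 5, every remaining term of the linear equation is divisible by 2, so the left side is ≡ 0 (mod 2); but the right side -27 ≡ 1 (mod 2). No integers can satisfy it.
  • If x = 3: the equation forces y = -6, giving (x, y) = (3, -6), which violates y > x.
Both branches are infeasible, so the system has no integer solution.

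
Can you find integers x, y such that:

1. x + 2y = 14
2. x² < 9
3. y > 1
Yes

Take x = 0, y = 7. Substituting into each constraint:
  (1) 0 + 2(7) = 14 ✓
  (2) x² = (0)² = 0, and 0 < 9 ✓
  (3) 7 > 1 ✓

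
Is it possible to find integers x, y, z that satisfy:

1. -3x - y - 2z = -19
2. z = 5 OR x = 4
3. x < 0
Yes

Take x = -1, y = 12, z = 5. Substituting into each constraint:
  (1) -3(-1) + (-12) - 2(5) = -19 ✓
  (2) z = 5, target 5 ✓ (first branch holds)
  (3) -1 < 0 ✓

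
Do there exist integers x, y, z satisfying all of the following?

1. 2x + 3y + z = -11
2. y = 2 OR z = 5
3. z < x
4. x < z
No

A contradictory subset is {z < x, x < z}. No integer assignment can satisfy these jointly:

  - z < x: bounds one variable relative to another variable
  - x < z: bounds one variable relative to another variable

Direct contradiction: x > z and z > x cannot both hold.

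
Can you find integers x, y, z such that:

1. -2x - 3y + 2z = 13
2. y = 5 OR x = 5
Yes

Take x = 5, y = 7, z = 22. Substituting into each constraint:
  (1) -2(5) - 3(7) + 2(22) = 13 ✓
  (2) x = 5, target 5 ✓ (second branch holds)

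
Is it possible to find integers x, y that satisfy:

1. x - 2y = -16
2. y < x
Yes

Take x = 18, y = 17. Substituting into each constraint:
  (1) 18 - 2(17) = -16 ✓
  (2) 17 < 18 ✓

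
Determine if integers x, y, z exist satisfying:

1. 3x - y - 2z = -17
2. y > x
Yes

Take x = 0, y = 1, z = 8. Substituting into each constraint:
  (1) 3(0) + (-1) - 2(8) = -17 ✓
  (2) 1 > 0 ✓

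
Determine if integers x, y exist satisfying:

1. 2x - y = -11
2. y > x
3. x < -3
Yes

Take x = -4, y = 3. Substituting into each constraint:
  (1) 2(-4) + (-3) = -11 ✓
  (2) 3 > -4 ✓
  (3) -4 < -3 ✓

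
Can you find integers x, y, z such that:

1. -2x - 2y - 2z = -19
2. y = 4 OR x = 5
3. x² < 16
No

Even the single constraint (-2x - 2y - 2z = -19) is infeasible over the integers.

  - -2x - 2y - 2z = -19: every term on the left is divisible by 2, so the LHS ≡ 0 (mod 2), but the RHS -19 is not — no integer solution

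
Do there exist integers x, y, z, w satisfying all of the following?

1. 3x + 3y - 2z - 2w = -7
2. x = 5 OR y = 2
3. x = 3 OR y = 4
Yes

Take x = 3, y = 2, z = 11, w = 0. Substituting into each constraint:
  (1) 3(3) + 3(2) - 2(11) - 2(0) = -7 ✓
  (2) y = 2, target 2 ✓ (second branch holds)
  (3) x = 3, target 3 ✓ (first branch holds)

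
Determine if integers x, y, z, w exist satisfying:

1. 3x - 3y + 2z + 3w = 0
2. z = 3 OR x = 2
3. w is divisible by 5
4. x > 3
Yes

Take x = 4, y = 6, z = 3, w = 0. Substituting into each constraint:
  (1) 3(4) - 3(6) + 2(3) + 3(0) = 0 ✓
  (2) z = 3, target 3 ✓ (first branch holds)
  (3) 0 = 5 × 0, remainder 0 ✓
  (4) 4 > 3 ✓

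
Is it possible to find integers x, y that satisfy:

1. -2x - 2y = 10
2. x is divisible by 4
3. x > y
Yes

Take x = 0, y = -5. Substituting into each constraint:
  (1) -2(0) - 2(-5) = 10 ✓
  (2) 0 = 4 × 0, remainder 0 ✓
  (3) 0 > -5 ✓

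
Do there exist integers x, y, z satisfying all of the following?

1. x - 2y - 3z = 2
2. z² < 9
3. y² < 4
Yes

Take x = 2, y = 0, z = 0. Substituting into each constraint:
  (1) 2 - 2(0) - 3(0) = 2 ✓
  (2) z² = (0)² = 0, and 0 < 9 ✓
  (3) y² = (0)² = 0, and 0 < 4 ✓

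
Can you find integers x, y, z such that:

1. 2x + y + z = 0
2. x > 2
Yes

Take x = 3, y = 0, z = -6. Substituting into each constraint:
  (1) 2(3) + 0 + (-6) = 0 ✓
  (2) 3 > 2 ✓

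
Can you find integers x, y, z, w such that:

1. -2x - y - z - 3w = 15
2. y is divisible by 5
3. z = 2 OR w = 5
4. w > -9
Yes

Take x = 0, y = 0, z = -30, w = 5. Substituting into each constraint:
  (1) -2(0) + 0 + 30 - 3(5) = 15 ✓
  (2) 0 = 5 × 0, remainder 0 ✓
  (3) w = 5, target 5 ✓ (second branch holds)
  (4) 5 > -9 ✓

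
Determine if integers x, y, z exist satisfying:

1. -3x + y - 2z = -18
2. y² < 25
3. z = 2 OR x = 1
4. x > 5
Yes

Take x = 6, y = 4, z = 2. Substituting into each constraint:
  (1) -3(6) + 4 - 2(2) = -18 ✓
  (2) y² = (4)² = 16, and 16 < 25 ✓
  (3) z = 2, target 2 ✓ (first branch holds)
  (4) 6 > 5 ✓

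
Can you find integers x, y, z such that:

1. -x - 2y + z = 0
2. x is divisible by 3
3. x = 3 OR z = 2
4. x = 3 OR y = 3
Yes

Take x = 3, y = -1, z = 1. Substituting into each constraint:
  (1) (-3) - 2(-1) + 1 = 0 ✓
  (2) 3 = 3 × 1, remainder 0 ✓
  (3) x = 3, target 3 ✓ (first branch holds)
  (4) x = 3, target 3 ✓ (first branch holds)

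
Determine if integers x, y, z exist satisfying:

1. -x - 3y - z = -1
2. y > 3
Yes

Take x = -11, y = 4, z = 0. Substituting into each constraint:
  (1) 11 - 3(4) + 0 = -1 ✓
  (2) 4 > 3 ✓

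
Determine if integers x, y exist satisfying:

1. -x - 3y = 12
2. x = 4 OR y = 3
Yes

Take x = -21, y = 3. Substituting into each constraint:
  (1) 21 - 3(3) = 12 ✓
  (2) y = 3, target 3 ✓ (second branch holds)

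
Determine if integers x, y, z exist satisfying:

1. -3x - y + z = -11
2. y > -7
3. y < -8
No

A contradictory subset is {y > -7, y < -8}. No integer assignment can satisfy these jointly:

  - y > -7: bounds one variable relative to a constant
  - y < -8: bounds one variable relative to a constant

Direct contradiction: the bounds on y require y ≥ -6 and y ≤ -9 simultaneously, which is empty.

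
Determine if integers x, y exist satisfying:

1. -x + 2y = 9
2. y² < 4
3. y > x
Yes

Take x = -9, y = 0. Substituting into each constraint:
  (1) 9 + 2(0) = 9 ✓
  (2) y² = (0)² = 0, and 0 < 4 ✓
  (3) 0 > -9 ✓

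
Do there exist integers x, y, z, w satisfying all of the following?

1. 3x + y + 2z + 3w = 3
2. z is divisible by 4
Yes

Take x = 0, y = 0, z = 0, w = 1. Substituting into each constraint:
  (1) 3(0) + 0 + 2(0) + 3(1) = 3 ✓
  (2) 0 = 4 × 0, remainder 0 ✓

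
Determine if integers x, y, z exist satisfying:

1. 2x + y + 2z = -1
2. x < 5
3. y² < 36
Yes

Take x = 0, y = 1, z = -1. Substituting into each constraint:
  (1) 2(0) + 1 + 2(-1) = -1 ✓
  (2) 0 < 5 ✓
  (3) y² = (1)² = 1, and 1 < 36 ✓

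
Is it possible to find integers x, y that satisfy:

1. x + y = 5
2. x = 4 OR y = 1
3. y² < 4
Yes

Take x = 4, y = 1. Substituting into each constraint:
  (1) 4 + 1 = 5 ✓
  (2) x = 4, target 4 ✓ (first branch holds)
  (3) y² = (1)² = 1, and 1 < 4 ✓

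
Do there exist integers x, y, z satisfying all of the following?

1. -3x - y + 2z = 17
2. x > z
Yes

Take x = 0, y = -19, z = -1. Substituting into each constraint:
  (1) -3(0) + 19 + 2(-1) = 17 ✓
  (2) 0 > -1 ✓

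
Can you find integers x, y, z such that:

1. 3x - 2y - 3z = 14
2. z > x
Yes

Take x = -2, y = -10, z = 0. Substituting into each constraint:
  (1) 3(-2) - 2(-10) - 3(0) = 14 ✓
  (2) 0 > -2 ✓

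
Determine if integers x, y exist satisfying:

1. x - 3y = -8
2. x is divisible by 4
Yes

Take x = 4, y = 4. Substituting into each constraint:
  (1) 4 - 3(4) = -8 ✓
  (2) 4 = 4 × 1, remainder 0 ✓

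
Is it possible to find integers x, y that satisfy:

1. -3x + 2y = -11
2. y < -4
Yes

Take x = -1, y = -7. Substituting into each constraint:
  (1) -3(-1) + 2(-7) = -11 ✓
  (2) -7 < -4 ✓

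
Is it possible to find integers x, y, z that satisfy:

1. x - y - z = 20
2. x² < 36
Yes

Take x = 0, y = -20, z = 0. Substituting into each constraint:
  (1) 0 + 20 + 0 = 20 ✓
  (2) x² = (0)² = 0, and 0 < 36 ✓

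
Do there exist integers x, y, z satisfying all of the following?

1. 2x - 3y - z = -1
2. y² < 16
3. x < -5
Yes

Take x = -6, y = 0, z = -11. Substituting into each constraint:
  (1) 2(-6) - 3(0) + 11 = -1 ✓
  (2) y² = (0)² = 0, and 0 < 16 ✓
  (3) -6 < -5 ✓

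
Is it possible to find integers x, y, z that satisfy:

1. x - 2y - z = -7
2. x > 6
Yes

Take x = 7, y = 7, z = 0. Substituting into each constraint:
  (1) 7 - 2(7) + 0 = -7 ✓
  (2) 7 > 6 ✓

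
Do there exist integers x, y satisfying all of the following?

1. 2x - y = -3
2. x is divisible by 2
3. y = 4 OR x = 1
No

The full constraint system is jointly infeasible over the integers. Each constraint and what it forces:

  - 2x - y = -3: is a linear equation tying the variables together
  - x is divisible by 2: restricts x to multiples of 2
  - y = 4 OR x = 1: forces a choice: either y = 4 or x = 1

Split on the disjunction (y = 4 OR x = 1):
  • If y = 4: with y = 4, writing x = 2x', every remaining term of the linear equation is divisible by 4, so the left side is ≡ 0 (mod 4); but the right side 1 ≡ 1 (mod 4). No integers can satisfy it.
  • If x = 1: this contradicts the divisibility constraint — 1 is not a multiple of 2.
Both branches are infeasible, so the system has no integer solution.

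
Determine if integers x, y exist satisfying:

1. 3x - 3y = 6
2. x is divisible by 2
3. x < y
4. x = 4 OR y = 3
No

A contradictory subset is {3x - 3y = 6, x < y}. No integer assignment can satisfy these jointly:

  - 3x - 3y = 6: is a linear equation tying the variables together
  - x < y: bounds one variable relative to another variable

From the equation, x − y = 2, i.e. y − x = -2; but y > x requires y − x ≥ 1. Contradiction.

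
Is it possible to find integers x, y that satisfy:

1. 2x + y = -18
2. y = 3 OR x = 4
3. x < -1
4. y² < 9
No

A contradictory subset is {y = 3 OR x = 4, x < -1, y² < 9}. No integer assignment can satisfy these jointly:

  - y = 3 OR x = 4: forces a choice: either y = 3 or x = 4
  - x < -1: bounds one variable relative to a constant
  - y² < 9: restricts y to |y| ≤ 2

Split on the disjunction (y = 3 OR x = 4):
  • If y = 3: this contradicts y² < 9, which requires |y| ≤ 2.
  • If x = 4: this contradicts the bound x ≤ -2.
Both branches are infeasible, so the system has no integer solution.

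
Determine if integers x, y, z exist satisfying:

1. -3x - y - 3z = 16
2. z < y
Yes

Take x = -7, y = 2, z = 1. Substituting into each constraint:
  (1) -3(-7) + (-2) - 3(1) = 16 ✓
  (2) 1 < 2 ✓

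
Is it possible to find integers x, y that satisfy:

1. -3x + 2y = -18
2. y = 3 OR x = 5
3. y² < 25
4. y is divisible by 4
No

A contradictory subset is {-3x + 2y = -18, y = 3 OR x = 5, y is divisible by 4}. No integer assignment can satisfy these jointly:

  - -3x + 2y = -18: is a linear equation tying the variables together
  - y = 3 OR x = 5: forces a choice: either y = 3 or x = 5
  - y is divisible by 4: restricts y to multiples of 4

Split on the disjunction (y = 3 OR x = 5):
  • If y = 3: this contradicts the divisibility constraint — 3 is not a multiple of 4.
  • If x = 5: with x = 5, writing y = 4y', every remaining term of the linear equation is divisible by 8, so the left side is ≡ 0 (mod 8); but the right side -3 ≡ 5 (mod 8). No integers can satisfy it.
Both branches are infeasible, so the system has no integer solution.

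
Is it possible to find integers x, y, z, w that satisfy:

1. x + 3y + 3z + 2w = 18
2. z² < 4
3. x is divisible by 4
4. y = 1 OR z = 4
Yes

Take x = 0, y = 1, z = 1, w = 6. Substituting into each constraint:
  (1) 0 + 3(1) + 3(1) + 2(6) = 18 ✓
  (2) z² = (1)² = 1, and 1 < 4 ✓
  (3) 0 = 4 × 0, remainder 0 ✓
  (4) y = 1, target 1 ✓ (first branch holds)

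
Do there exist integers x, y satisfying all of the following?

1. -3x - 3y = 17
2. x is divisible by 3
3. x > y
No

Even the single constraint (-3x - 3y = 17) is infeasible over the integers.

  - -3x - 3y = 17: every term on the left is divisible by 3, so the LHS ≡ 0 (mod 3), but the RHS 17 is not — no integer solution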